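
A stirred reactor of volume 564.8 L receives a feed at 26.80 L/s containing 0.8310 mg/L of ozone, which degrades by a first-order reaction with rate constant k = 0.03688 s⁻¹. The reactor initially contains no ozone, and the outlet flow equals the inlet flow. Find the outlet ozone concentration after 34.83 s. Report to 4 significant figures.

0.4428 mg/L

Accumulation = in − out − consumed: V dC/dt = Q C_in − Q C − k V C.
dC/dt = (Q/V) C_in − (Q/V + k) C; effective rate a = Q/V + k = 0.0474504 + 0.03688 = 0.0843304 s⁻¹.
C_ss = Q C_in/(Q + kV) = 0.467581 mg/L; C(t) = C_ss + (C₀ − C_ss) e^(−a t).
C(34.83) = 0.467581 + (-0.467581)·e^(−0.0843304·34.83) = 0.467581 + (-0.467581)·0.0530124 = 0.442793 mg/L.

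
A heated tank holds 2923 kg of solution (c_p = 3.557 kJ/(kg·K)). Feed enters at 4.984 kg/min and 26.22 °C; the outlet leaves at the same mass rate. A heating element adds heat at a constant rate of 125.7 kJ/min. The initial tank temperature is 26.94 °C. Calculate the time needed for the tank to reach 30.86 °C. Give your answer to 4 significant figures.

560.3 min

M c_p dT/dt = ṁ c_p (T_in − T) + Q̇.
τ = M/ṁ = 586.477 min; T_ss = T_in + Q̇/(ṁ c_p) = 33.3104 °C.
T(t) = T_ss + (T₀ − T_ss) e^(−t/τ). Set T = 30.86:
e^(−t/τ) = (30.86 − 33.3104)/(26.94 − 33.3104) = 0.384658
t = −586.477 · ln(0.384658) = 560.320 min.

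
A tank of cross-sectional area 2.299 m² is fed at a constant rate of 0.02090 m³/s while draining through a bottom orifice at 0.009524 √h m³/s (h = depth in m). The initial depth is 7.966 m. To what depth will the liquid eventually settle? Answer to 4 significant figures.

4.816 m

A dh/dt = Q_in − 0.009524 √h. Steady state requires inflow = outflow:
Q_in = 0.009524 √h_ss ⇒ √h_ss = 0.02090/0.009524 = 2.19446.
h_ss = 2.19446² = 4.81564 m. (Since h₀ = 7.966 m > h_ss, the level will fall toward this value.)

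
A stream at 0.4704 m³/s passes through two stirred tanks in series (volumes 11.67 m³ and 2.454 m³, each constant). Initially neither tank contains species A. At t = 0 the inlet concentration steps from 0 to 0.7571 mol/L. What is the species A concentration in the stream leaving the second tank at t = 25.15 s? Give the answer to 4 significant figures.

Each tank obeys Vᵢ dCᵢ/dt = Q(Cᵢ₋₁ − Cᵢ), so τᵢ = Vᵢ/Q.
τ₁ = 11.67/0.4704 = 24.8087 s; τ₂ = 2.454/0.4704 = 5.21684 s.
Tank 1: C₁ = C_in(1 − e^(−t/τ₁)). Tank 2 (τ₁ ≠ τ₂): C₂ = C_in[1 − (τ₁ e^(−t/τ₁) − τ₂ e^(−t/τ₂))/(τ₁ − τ₂)].
At t = 25.15: e^(−t/τ₁) = 0.362853, e^(−t/τ₂) = 0.00805930.
C₂ = 0.7571·[1 − (24.8087·0.362853 − 5.21684·0.00805930)/(19.5918)] = 0.7571·0.542674 = 0.410859 mol/L.

0.4109 mol/L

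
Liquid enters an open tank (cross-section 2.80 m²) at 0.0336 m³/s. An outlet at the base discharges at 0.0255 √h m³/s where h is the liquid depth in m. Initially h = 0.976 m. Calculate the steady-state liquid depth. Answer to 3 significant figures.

Level balance: A dh/dt = 0.0336 − 0.0255 √h. Setting dh/dt = 0:
Q_in = 0.0255 √h_ss ⇒ √h_ss = 0.0336/0.0255 = 1.3176.
h_ss = 1.3176² = 1.7362 m. (Since h₀ = 0.976 m < h_ss, the level will rise toward this value.)

1.74 m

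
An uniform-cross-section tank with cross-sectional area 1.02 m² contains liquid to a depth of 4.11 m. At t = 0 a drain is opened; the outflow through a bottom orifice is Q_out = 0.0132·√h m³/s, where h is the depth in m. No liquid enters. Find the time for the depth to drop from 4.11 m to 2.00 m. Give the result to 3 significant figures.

Mass balance (ρ constant): A dh/dt = −0.0132 √h.
Separate and integrate: 2(√h − √h₀) = −(0.0132/A) t.
t = 2A(√h₀ − √h)/0.0132 = 2·1.02·(√4.11 − √2.00)/0.0132
  = 2.0400 × (2.0273 − 1.4142) / 0.0132 = 94.752 s.

94.8 s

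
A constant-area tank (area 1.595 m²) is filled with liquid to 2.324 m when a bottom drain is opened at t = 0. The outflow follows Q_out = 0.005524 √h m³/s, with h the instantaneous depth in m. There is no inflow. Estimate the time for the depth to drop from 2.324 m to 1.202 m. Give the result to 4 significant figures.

247.2 s

Mass balance (ρ constant): A dh/dt = −0.005524 √h.
Separate and integrate: 2(√h − √h₀) = −(0.005524/A) t.
t = 2A(√h₀ − √h)/0.005524 = 2·1.595·(√2.324 − √1.202)/0.005524
  = 3.19000 × (1.52447 − 1.09636) / 0.005524 = 247.225 s.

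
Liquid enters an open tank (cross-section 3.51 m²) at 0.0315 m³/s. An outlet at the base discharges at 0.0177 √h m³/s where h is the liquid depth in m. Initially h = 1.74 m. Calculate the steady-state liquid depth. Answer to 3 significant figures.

3.17 m

A dh/dt = Q_in − 0.0177 √h. Steady state requires inflow = outflow:
Q_in = 0.0177 √h_ss ⇒ √h_ss = 0.0315/0.0177 = 1.7797.
h_ss = 1.7797² = 3.1672 m. (Since h₀ = 1.74 m < h_ss, the level will rise toward this value.)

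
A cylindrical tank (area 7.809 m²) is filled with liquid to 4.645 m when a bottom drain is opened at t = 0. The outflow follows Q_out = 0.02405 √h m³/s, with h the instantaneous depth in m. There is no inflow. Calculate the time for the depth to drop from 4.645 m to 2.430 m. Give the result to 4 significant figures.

387.3 s

A dh/dt = −Q_out = −0.02405 √h.
This is separable: 2 d(√h)/dt = −0.02405/A, so √h = √h₀ − (0.02405/(2A)) t.
t = 2A(√h₀ − √h)/0.02405 = 2·7.809·(√4.645 − √2.430)/0.02405
  = 15.6180 × (2.15523 − 1.55885) / 0.02405 = 387.288 s.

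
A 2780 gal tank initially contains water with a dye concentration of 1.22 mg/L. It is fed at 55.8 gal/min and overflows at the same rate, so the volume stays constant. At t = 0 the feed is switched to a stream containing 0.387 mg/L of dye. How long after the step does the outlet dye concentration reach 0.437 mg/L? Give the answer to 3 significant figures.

Species balance on the tank: V dC/dt = Q(C_in − C), so τ = V/Q = 49.821 min.
C(t) = C_in + (C₀ − C_in) e^(−t/τ). Set C = 0.437 and solve for t:
e^(−t/τ) = (C − C_in)/(C₀ − C_in) = (0.437 − 0.387)/(1.22 − 0.387) = 0.060024
t = −τ ln(…) = 49.821 × 2.8130 = 140.15 min.

140 min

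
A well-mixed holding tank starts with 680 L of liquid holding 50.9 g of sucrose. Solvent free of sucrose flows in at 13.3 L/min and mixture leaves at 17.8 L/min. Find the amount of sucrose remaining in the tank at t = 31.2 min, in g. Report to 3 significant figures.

Total volume: dV/dt = Q_in − Q_out = -4.5000 L/min, so V(t) = 680 − 4.5000 t and V(31.2) = 539.60 L.
No sucrose enters, so dm/dt = −Q_out · (m/V).
dm/m = −Q_out dt/(V₀ − 4.5000 t); integrating gives ln(m/m₀) = −(Q_out/(Q_in−Q_out)) ln(V/V₀).
m = m₀ (V₀/V)^(Q_out/(Q_in−Q_out)) = 50.9 × (680/539.60)^(-3.9556) = 20.391 g.

20.4 g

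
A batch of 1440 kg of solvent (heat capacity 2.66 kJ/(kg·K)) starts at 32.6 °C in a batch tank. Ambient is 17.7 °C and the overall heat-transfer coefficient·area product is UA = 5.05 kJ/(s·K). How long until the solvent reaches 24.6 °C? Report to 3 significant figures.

584 s

M c_p dT/dt = −UA(T − T_amb).
τ = M c_p/UA = 758.50 s; T_ss = T_amb = 17.700 °C.
T(t) = T_ss + (T₀ − T_ss)e^(−t/τ); set T = 24.6:
t = −τ ln[(T − T_ss)/(T₀ − T_ss)] = −758.50 · ln(0.46309) = 583.92 s.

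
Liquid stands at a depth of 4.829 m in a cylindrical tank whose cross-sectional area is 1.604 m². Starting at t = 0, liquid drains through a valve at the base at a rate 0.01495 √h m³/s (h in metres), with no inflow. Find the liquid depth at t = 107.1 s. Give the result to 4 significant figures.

2.885 m

Unsteady balance on liquid volume: A dh/dt = −0.01495 √h.
Separate and integrate: 2(√h − √h₀) = −(0.01495/A) t.
√h = √4.829 − 0.01495·107.1/(2·1.604) = 2.19750 − 0.499110 = 1.69839.
h = 1.69839² = 2.88452 m.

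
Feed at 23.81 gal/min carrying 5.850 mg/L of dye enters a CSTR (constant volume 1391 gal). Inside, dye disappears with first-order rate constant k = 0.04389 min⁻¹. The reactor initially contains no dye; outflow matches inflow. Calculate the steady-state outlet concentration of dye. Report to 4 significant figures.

V dC/dt = Q(C_in − C) − k V C.
Steady state (dC/dt = 0): C_ss = Q C_in/(Q + kV) = C_in/(1 + kV/Q).
C_ss = 23.81·5.850/(23.81 + 0.04389·1391) = 139.288/84.8610 = 1.64137 mg/L.

1.641 mg/L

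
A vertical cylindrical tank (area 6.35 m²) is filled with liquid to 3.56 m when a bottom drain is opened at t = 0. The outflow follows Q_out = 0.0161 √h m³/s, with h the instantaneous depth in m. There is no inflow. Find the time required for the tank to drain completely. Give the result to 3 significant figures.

1490 s

A dh/dt = −Q_out = −0.0161 √h.
Separate and integrate: 2(√h − √h₀) = −(0.0161/A) t.
Tank is empty when √h = 0: t_empty = 2A√h₀/0.0161.
t_empty = 2·6.35·√3.56/0.0161 = 12.700·1.8868/0.0161 = 1488.3 s.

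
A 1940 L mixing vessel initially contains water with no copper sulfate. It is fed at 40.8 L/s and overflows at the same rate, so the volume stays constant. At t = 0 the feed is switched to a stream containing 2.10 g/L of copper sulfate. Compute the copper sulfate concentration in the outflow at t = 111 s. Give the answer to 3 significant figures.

1.90 g/L

Accumulation = in − out for the solute gives V dC/dt = Q(C_in − C).
Time constant τ = V/Q = 1940/40.8 = 47.549 s.
This is linear first-order; C(t) = C_in + (C₀ − C_in) e^(−t/τ).
C(111) = 2.10 + (0 − 2.10)·e^(−111/47.549) = 2.10 + (-2.1000)·0.096865 = 1.8966 g/L.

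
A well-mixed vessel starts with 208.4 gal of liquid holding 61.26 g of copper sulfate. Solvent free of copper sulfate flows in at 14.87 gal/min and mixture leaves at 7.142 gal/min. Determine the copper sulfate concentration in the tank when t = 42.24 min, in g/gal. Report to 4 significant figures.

Let m(t) be the amount of copper sulfate. Volume: V(t) = V₀ + (Q_in − Q_out) t = 208.4 + 7.72800 t; V(42.24) = 534.831 gal.
Species balance (pure solvent in): dm/dt = −Q_out · m/V(t).
dm/m = −Q_out dt/(V₀ + 7.72800 t); integrating gives ln(m/m₀) = −(Q_out/(Q_in−Q_out)) ln(V/V₀).
m = m₀ (V₀/V)^(Q_out/(Q_in−Q_out)) = 61.26 × (208.4/534.831)^(0.924172) = 25.6387 g.
C = m/V = 25.6387/534.831 = 0.0479380 g/gal.

0.04794 g/gal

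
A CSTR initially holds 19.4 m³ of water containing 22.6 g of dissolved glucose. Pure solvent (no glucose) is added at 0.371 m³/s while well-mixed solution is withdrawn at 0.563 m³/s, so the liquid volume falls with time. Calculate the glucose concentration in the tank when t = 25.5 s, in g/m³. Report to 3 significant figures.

Let m(t) be the amount of glucose. Volume: V(t) = V₀ + (Q_in − Q_out) t = 19.4 − 0.19200 t; V(25.5) = 14.504 m³.
Solute balance: dm/dt = 0 − Q_out C = −Q_out m/V(t).
Separate: dm/m = −Q_out dt/V(t) ⇒ ln(m/m₀) = −(Q_out/(Q_in−Q_out)) ln(V/V₀).
m = m₀ (V₀/V)^(Q_out/(Q_in−Q_out)) = 22.6 × (19.4/14.504)^(-2.9323) = 9.6321 g.
C = m/V = 9.6321/14.504 = 0.66410 g/m³.

0.664 g/m³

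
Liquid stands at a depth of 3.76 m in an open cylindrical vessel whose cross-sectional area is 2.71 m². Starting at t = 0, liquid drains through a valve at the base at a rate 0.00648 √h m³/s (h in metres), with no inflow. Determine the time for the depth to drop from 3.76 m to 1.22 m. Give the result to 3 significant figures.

698 s

A dh/dt = −Q_out = −0.00648 √h.
This is separable: 2 d(√h)/dt = −0.00648/A, so √h = √h₀ − (0.00648/(2A)) t.
t = 2A(√h₀ − √h)/0.00648 = 2·2.71·(√3.76 − √1.22)/0.00648
  = 5.4200 × (1.9391 − 1.1045) / 0.00648 = 698.02 s.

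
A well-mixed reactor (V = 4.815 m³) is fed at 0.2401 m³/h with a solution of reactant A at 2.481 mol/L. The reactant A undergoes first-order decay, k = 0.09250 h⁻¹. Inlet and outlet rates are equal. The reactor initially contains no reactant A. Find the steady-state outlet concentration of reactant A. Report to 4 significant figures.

Accumulation = in − out − consumed: V dC/dt = Q C_in − Q C − k V C.
At steady state: 0 = Q C_in − (Q + kV) C_ss, so C_ss = Q C_in/(Q + kV).
C_ss = 0.2401·2.481/(0.2401 + 0.09250·4.815) = 0.595688/0.685488 = 0.868999 mol/L.

0.8690 mol/L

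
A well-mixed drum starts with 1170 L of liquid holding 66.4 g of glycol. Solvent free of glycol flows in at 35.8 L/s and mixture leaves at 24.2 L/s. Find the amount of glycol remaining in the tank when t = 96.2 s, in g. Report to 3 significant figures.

Total volume: dV/dt = Q_in − Q_out = 11.600 L/s, so V(t) = 1170 + 11.600 t and V(96.2) = 2285.9 L.
No glycol enters, so dm/dt = −Q_out · (m/V).
dm/m = −Q_out dt/(V₀ + 11.600 t); integrating gives ln(m/m₀) = −(Q_out/(Q_in−Q_out)) ln(V/V₀).
m = m₀ (V₀/V)^(Q_out/(Q_in−Q_out)) = 66.4 × (1170/2285.9)^(2.0862) = 16.419 g.

16.4 g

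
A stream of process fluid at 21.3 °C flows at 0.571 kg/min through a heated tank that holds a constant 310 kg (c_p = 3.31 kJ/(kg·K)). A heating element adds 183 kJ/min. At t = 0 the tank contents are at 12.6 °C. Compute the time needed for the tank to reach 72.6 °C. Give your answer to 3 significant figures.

Unsteady energy balance on the tank contents: M c_p dT/dt = ṁ c_p (T_in − T) + 183.
τ = M/ṁ = 542.91 min; T_ss = T_in + Q̇/(ṁ c_p) = 118.12 °C.
T(t) = T_ss + (T₀ − T_ss) e^(−t/τ). Set T = 72.6:
e^(−t/τ) = (72.6 − 118.12)/(12.6 − 118.12) = 0.43141
t = −542.91 · ln(0.43141) = 456.42 min.

456 min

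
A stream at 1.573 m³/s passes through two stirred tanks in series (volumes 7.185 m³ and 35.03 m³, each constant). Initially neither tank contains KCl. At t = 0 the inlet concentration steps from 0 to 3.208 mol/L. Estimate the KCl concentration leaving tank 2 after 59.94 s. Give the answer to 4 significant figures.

Time constants: τᵢ = Vᵢ/Q for each well-mixed tank.
τ₁ = 7.185/1.573 = 4.56771 s; τ₂ = 35.03/1.573 = 22.2695 s.
Solving the cascade with C₁(0)=C₂(0)=0 gives C₂(t) = C_in[1 − (τ₁ e^(−t/τ₁) − τ₂ e^(−t/τ₂))/(τ₁ − τ₂)].
At t = 59.94: e^(−t/τ₁) = 1.99960e-06, e^(−t/τ₂) = 0.0677746.
C₂ = 3.208·[1 − (4.56771·1.99960e-06 − 22.2695·0.0677746)/(-17.7018)] = 3.208·0.914738 = 2.93448 mol/L.

2.934 mol/L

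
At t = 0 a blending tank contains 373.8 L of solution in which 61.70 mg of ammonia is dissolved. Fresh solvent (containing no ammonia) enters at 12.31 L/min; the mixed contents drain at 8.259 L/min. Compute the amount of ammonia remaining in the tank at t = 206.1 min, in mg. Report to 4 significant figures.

5.639 mg

Let m(t) be the amount of ammonia. Volume: V(t) = V₀ + (Q_in − Q_out) t = 373.8 + 4.05100 t; V(206.1) = 1208.71 L.
No ammonia enters, so dm/dt = −Q_out · (m/V).
dm/m = −Q_out dt/(V₀ + 4.05100 t); integrating gives ln(m/m₀) = −(Q_out/(Q_in−Q_out)) ln(V/V₀).
m = m₀ (V₀/V)^(Q_out/(Q_in−Q_out)) = 61.70 × (373.8/1208.71)^(2.03876) = 5.63853 mg.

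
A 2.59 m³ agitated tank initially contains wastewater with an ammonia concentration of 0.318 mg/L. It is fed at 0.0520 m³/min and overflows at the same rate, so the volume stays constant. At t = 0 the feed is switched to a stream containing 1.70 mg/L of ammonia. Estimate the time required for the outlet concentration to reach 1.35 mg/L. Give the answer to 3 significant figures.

Species balance: V dC/dt = Q(C_in − C) ⇒ τ = V/Q = 49.808 min.
C(t) = C_in + (C₀ − C_in) e^(−t/τ). Set C = 1.35 and solve for t:
e^(−t/τ) = (C − C_in)/(C₀ − C_in) = (1.35 − 1.70)/(0.318 − 1.70) = 0.25326
t = −τ ln(…) = 49.808 × 1.3734 = 68.404 min.

68.4 min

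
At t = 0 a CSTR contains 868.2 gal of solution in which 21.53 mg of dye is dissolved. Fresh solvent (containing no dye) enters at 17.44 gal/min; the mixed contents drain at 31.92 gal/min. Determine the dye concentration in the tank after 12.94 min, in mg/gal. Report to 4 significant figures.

Total volume: dV/dt = Q_in − Q_out = -14.4800 gal/min, so V(t) = 868.2 − 14.4800 t and V(12.94) = 680.829 gal.
No dye enters, so dm/dt = −Q_out · (m/V).
dm/m = −Q_out dt/(V₀ − 14.4800 t); integrating gives ln(m/m₀) = −(Q_out/(Q_in−Q_out)) ln(V/V₀).
m = m₀ (V₀/V)^(Q_out/(Q_in−Q_out)) = 21.53 × (868.2/680.829)^(-2.20442) = 12.5979 mg.
C = m/V = 12.5979/680.829 = 0.0185037 mg/gal.

0.01850 mg/gal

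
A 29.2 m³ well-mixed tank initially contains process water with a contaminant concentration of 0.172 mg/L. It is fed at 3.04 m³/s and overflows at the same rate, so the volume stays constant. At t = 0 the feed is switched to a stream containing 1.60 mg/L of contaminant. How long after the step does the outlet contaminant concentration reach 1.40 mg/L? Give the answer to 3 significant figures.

18.9 s

Species balance on the tank: V dC/dt = Q(C_in − C), so τ = V/Q = 9.6053 s.
C(t) = C_in + (C₀ − C_in) e^(−t/τ). Set C = 1.40 and solve for t:
e^(−t/τ) = (C − C_in)/(C₀ − C_in) = (1.40 − 1.60)/(0.172 − 1.60) = 0.14006
t = −τ ln(…) = 9.6053 × 1.9657 = 18.881 s.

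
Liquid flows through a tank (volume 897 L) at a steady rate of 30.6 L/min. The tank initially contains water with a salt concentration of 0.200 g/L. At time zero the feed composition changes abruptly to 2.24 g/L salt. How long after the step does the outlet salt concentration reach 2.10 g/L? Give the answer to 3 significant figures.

Unsteady species balance (constant V, well mixed): V dC/dt = Q(C_in − C), so τ = V/Q = 29.314 min.
C(t) = C_in + (C₀ − C_in) e^(−t/τ). Set C = 2.10 and solve for t:
e^(−t/τ) = (C − C_in)/(C₀ − C_in) = (2.10 − 2.24)/(0.200 − 2.24) = 0.068627
t = −τ ln(…) = 29.314 × 2.6791 = 78.533 min.

78.5 min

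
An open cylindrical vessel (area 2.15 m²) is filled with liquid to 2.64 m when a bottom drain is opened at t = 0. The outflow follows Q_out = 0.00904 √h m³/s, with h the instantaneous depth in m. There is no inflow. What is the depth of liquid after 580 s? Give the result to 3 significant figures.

A dh/dt = −Q_out = −0.00904 √h.
This is separable: 2 d(√h)/dt = −0.00904/A, so √h = √h₀ − (0.00904/(2A)) t.
√h = √2.64 − 0.00904·580/(2·2.15) = 1.6248 − 1.2193 = 0.40546.
h = 0.40546² = 0.16440 m.

0.164 m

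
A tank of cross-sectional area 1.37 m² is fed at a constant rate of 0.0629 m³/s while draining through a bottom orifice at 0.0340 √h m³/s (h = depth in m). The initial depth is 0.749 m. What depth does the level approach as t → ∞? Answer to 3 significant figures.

3.42 m

A dh/dt = Q_in − 0.0340 √h. Steady state requires inflow = outflow:
Q_in = 0.0340 √h_ss ⇒ √h_ss = 0.0629/0.0340 = 1.8500.
h_ss = 1.8500² = 3.4225 m. (Since h₀ = 0.749 m < h_ss, the level will rise toward this value.)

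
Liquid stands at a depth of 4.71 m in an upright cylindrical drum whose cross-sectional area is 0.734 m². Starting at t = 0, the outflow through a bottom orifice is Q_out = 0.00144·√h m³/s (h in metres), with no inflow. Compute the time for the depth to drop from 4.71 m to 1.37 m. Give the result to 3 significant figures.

1020 s

A dh/dt = −Q_out = −0.00144 √h.
∫ h^(−1/2) dh = −(0.00144/A) ∫ dt, giving 2√h = 2√h₀ − (0.00144/A) t.
t = 2A(√h₀ − √h)/0.00144 = 2·0.734·(√4.71 − √1.37)/0.00144
  = 1.4680 × (2.1703 − 1.1705) / 0.00144 = 1019.2 s.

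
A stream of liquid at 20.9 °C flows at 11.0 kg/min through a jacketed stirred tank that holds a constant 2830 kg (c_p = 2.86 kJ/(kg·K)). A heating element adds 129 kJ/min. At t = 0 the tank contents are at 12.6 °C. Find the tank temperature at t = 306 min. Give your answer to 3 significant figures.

21.2 °C

Energy balance: M c_p dT/dt = ṁ c_p (T_in − T) + 129.
τ = M/ṁ = 257.27 min; T_ss = T_in + Q̇/(ṁ c_p) = 20.9 + 129/(11.0·2.86) = 25.000 °C.
Integrating: T(t) = T_ss + (T₀ − T_ss) e^(−t/τ).
T(306) = 25.000 + (-12.400)·e^(−306/257.27) = 25.000 + (-12.400)·0.30440 = 21.226 °C.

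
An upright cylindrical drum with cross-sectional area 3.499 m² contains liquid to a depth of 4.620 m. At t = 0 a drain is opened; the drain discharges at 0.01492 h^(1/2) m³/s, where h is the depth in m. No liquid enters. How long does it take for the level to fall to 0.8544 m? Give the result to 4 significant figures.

A dh/dt = −Q_out = −0.01492 √h.
This is separable: 2 d(√h)/dt = −0.01492/A, so √h = √h₀ − (0.01492/(2A)) t.
t = 2A(√h₀ − √h)/0.01492 = 2·3.499·(√4.620 − √0.8544)/0.01492
  = 6.99800 × (2.14942 − 0.924338) / 0.01492 = 574.606 s.

574.6 s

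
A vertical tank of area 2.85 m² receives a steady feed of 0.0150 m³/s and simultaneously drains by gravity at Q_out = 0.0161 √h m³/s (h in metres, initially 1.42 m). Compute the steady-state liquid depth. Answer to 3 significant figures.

A dh/dt = Q_in − 0.0161 √h. Steady state requires inflow = outflow:
Q_in = 0.0161 √h_ss ⇒ √h_ss = 0.0150/0.0161 = 0.93168.
h_ss = 0.93168² = 0.86802 m. (Since h₀ = 1.42 m > h_ss, the level will fall toward this value.)

0.868 m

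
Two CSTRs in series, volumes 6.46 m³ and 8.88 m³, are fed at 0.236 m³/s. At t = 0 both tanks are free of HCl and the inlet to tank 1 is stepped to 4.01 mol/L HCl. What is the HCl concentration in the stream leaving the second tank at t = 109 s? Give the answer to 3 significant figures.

Each tank obeys Vᵢ dCᵢ/dt = Q(Cᵢ₋₁ − Cᵢ), so τᵢ = Vᵢ/Q.
τ₁ = 6.46/0.236 = 27.373 s; τ₂ = 8.88/0.236 = 37.627 s.
Tank 1: C₁ = C_in(1 − e^(−t/τ₁)). Tank 2 (τ₁ ≠ τ₂): C₂ = C_in[1 − (τ₁ e^(−t/τ₁) − τ₂ e^(−t/τ₂))/(τ₁ − τ₂)].
At t = 109: e^(−t/τ₁) = 0.018647, e^(−t/τ₂) = 0.055197.
C₂ = 4.01·[1 − (27.373·0.018647 − 37.627·0.055197)/(-10.254)] = 4.01·0.84724 = 3.3974 mol/L.

3.40 mol/L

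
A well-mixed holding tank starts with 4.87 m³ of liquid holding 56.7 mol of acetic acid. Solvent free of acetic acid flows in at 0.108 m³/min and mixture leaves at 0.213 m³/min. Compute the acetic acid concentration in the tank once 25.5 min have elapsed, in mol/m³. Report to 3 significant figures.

5.12 mol/m³

Total volume: dV/dt = Q_in − Q_out = -0.10500 m³/min, so V(t) = 4.87 − 0.10500 t and V(25.5) = 2.1925 m³.
Species balance (pure solvent in): dm/dt = −Q_out · m/V(t).
Separate: dm/m = −Q_out dt/V(t) ⇒ ln(m/m₀) = −(Q_out/(Q_in−Q_out)) ln(V/V₀).
m = m₀ (V₀/V)^(Q_out/(Q_in−Q_out)) = 56.7 × (4.87/2.1925)^(-2.0286) = 11.233 mol.
C = m/V = 11.233/2.1925 = 5.1234 mol/m³.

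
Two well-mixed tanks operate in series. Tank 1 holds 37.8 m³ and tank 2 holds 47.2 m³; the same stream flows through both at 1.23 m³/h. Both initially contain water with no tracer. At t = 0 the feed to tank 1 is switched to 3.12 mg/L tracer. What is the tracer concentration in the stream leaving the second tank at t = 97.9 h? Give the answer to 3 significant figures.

2.42 mg/L

Time constants: τᵢ = Vᵢ/Q for each well-mixed tank.
τ₁ = 37.8/1.23 = 30.732 h; τ₂ = 47.2/1.23 = 38.374 h.
Tank 1: C₁ = C_in(1 − e^(−t/τ₁)). Tank 2 (τ₁ ≠ τ₂): C₂ = C_in[1 − (τ₁ e^(−t/τ₁) − τ₂ e^(−t/τ₂))/(τ₁ − τ₂)].
At t = 97.9: e^(−t/τ₁) = 0.041352, e^(−t/τ₂) = 0.077987.
C₂ = 3.12·[1 − (30.732·0.041352 − 38.374·0.077987)/(-7.6423)] = 3.12·0.77469 = 2.4170 mg/L.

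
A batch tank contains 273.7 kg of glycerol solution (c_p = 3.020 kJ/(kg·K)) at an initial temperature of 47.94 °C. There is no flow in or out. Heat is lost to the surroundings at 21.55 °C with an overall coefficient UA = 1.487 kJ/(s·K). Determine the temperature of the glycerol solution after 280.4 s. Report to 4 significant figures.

Unsteady energy balance on the tank contents: M c_p dT/dt = −UA(T − T_amb).
dT/dt = (T_ss − T)/τ with T_ss = T_amb = 21.5500 °C, τ = M c_p/UA = 273.7·3.020/1.487 = 555.867 s.
Solution: T(t) = T_ss + (T₀ − T_ss) e^(−t/τ).
T(280.4) = 21.5500 + (26.3900)·0.603845 = 37.4855 °C.

37.49 °C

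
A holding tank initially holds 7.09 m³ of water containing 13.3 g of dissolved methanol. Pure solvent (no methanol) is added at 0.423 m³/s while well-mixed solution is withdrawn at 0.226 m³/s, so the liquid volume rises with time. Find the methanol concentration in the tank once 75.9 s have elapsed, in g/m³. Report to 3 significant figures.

0.164 g/m³

Total volume: dV/dt = Q_in − Q_out = 0.19700 m³/s, so V(t) = 7.09 + 0.19700 t and V(75.9) = 22.042 m³.
Solute balance: dm/dt = 0 − Q_out C = −Q_out m/V(t).
Separate: dm/m = −Q_out dt/V(t) ⇒ ln(m/m₀) = −(Q_out/(Q_in−Q_out)) ln(V/V₀).
m = m₀ (V₀/V)^(Q_out/(Q_in−Q_out)) = 13.3 × (7.09/22.042)^(1.1472) = 3.6201 g.
C = m/V = 3.6201/22.042 = 0.16424 g/m³.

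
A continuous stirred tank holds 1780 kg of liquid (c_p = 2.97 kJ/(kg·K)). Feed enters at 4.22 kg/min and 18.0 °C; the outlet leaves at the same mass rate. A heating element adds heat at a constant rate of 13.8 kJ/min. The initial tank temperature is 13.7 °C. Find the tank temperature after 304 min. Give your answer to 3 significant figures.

16.5 °C

Unsteady energy balance on the tank contents: M c_p dT/dt = ṁ c_p (T_in − T) + 13.8.
τ = M/ṁ = 421.80 min; T_ss = T_in + Q̇/(ṁ c_p) = 18.0 + 13.8/(4.22·2.97) = 19.101 °C.
Solution: T(t) = T_ss + (T₀ − T_ss) e^(−t/τ).
T(304) = 19.101 + (-5.4011)·e^(−304/421.80) = 19.101 + (-5.4011)·0.48640 = 16.474 °C.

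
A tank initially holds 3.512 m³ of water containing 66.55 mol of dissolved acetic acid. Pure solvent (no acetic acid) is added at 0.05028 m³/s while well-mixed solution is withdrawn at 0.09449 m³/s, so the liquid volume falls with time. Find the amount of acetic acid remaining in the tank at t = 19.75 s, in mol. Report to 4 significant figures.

36.13 mol

Total volume: dV/dt = Q_in − Q_out = -0.0442100 m³/s, so V(t) = 3.512 − 0.0442100 t and V(19.75) = 2.63885 m³.
Species balance (pure solvent in): dm/dt = −Q_out · m/V(t).
Separate: dm/m = −Q_out dt/V(t) ⇒ ln(m/m₀) = −(Q_out/(Q_in−Q_out)) ln(V/V₀).
m = m₀ (V₀/V)^(Q_out/(Q_in−Q_out)) = 66.55 × (3.512/2.63885)^(-2.13730) = 36.1264 mol.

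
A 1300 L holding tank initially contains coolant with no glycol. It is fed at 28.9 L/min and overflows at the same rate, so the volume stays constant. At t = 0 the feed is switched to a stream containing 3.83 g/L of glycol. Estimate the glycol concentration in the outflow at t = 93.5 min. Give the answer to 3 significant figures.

Unsteady species balance (constant V, well mixed): V dC/dt = Q(C_in − C).
So dC/dt = (C_in − C)/τ with τ = V/Q = 1300/28.9 = 44.983 min.
C approaches C_in exponentially: C(t) = C_in + (C₀ − C_in) e^(−t/τ).
C(93.5) = 3.83 + (0 − 3.83)·e^(−93.5/44.983) = 3.83 + (-3.8300)·0.12511 = 3.3508 g/L.

3.35 g/L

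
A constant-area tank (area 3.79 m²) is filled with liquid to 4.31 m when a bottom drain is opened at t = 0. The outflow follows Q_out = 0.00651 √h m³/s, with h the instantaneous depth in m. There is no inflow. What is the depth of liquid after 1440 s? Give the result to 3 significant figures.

A dh/dt = −Q_out = −0.00651 √h.
∫ h^(−1/2) dh = −(0.00651/A) ∫ dt, giving 2√h = 2√h₀ − (0.00651/A) t.
√h = √4.31 − 0.00651·1440/(2·3.79) = 2.0761 − 1.2367 = 0.83933.
h = 0.83933² = 0.70447 m.

0.704 m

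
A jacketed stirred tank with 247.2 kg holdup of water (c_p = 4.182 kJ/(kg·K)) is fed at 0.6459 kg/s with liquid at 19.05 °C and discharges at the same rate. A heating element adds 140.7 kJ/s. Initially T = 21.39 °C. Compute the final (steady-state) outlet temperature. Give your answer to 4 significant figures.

71.14 °C

M c_p dT/dt = ṁ c_p (T_in − T) + Q̇.
At steady state dT/dt = 0 ⇒ T_ss = T_in + Q̇/(ṁ c_p) = 19.05 + 140.7/(0.6459·4.182) = 71.1389 °C.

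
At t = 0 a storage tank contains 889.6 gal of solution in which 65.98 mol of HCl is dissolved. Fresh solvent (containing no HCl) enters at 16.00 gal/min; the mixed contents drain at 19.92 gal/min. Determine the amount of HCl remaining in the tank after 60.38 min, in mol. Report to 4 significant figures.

13.70 mol

Let m(t) be the amount of HCl. Volume: V(t) = V₀ + (Q_in − Q_out) t = 889.6 − 3.92000 t; V(60.38) = 652.910 gal.
Species balance (pure solvent in): dm/dt = −Q_out · m/V(t).
Separate: dm/m = −Q_out dt/V(t) ⇒ ln(m/m₀) = −(Q_out/(Q_in−Q_out)) ln(V/V₀).
m = m₀ (V₀/V)^(Q_out/(Q_in−Q_out)) = 65.98 × (889.6/652.910)^(-5.08163) = 13.7006 mol.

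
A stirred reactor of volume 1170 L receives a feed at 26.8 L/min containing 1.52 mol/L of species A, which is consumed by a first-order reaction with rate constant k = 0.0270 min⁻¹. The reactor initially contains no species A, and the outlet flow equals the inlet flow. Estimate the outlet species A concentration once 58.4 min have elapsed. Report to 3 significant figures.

Species balance: V dC/dt = Q C_in − Q C − k V C.
dC/dt = (Q/V) C_in − (Q/V + k) C; effective rate a = Q/V + k = 0.022906 + 0.0270 = 0.049906 min⁻¹.
C_ss = Q C_in/(Q + kV) = 0.69765 mol/L; C(t) = C_ss + (C₀ − C_ss) e^(−a t).
C(58.4) = 0.69765 + (-0.69765)·e^(−0.049906·58.4) = 0.69765 + (-0.69765)·0.054231 = 0.65982 mol/L.

0.660 mol/L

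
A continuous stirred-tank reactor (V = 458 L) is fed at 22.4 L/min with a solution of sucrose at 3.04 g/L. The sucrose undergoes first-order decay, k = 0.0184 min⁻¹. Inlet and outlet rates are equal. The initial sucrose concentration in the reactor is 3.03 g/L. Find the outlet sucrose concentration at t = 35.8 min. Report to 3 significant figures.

Accumulation = in − out − consumed: V dC/dt = Q C_in − Q C − k V C.
This is linear with rate a = Q/V + k = 0.067308 min⁻¹.
C_ss = Q C_in/(Q + kV) = 2.2090 g/L; C(t) = C_ss + (C₀ − C_ss) e^(−a t).
C(35.8) = 2.2090 + (0.82104)·e^(−0.067308·35.8) = 2.2090 + (0.82104)·0.089848 = 2.2827 g/L.

2.28 g/L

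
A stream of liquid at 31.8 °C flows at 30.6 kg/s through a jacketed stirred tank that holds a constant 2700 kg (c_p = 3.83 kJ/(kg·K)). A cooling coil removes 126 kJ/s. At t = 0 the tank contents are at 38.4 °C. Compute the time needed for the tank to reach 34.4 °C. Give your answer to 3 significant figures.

65.0 s

First-law balance (no shaft work): M c_p dT/dt = ṁ c_p (T_in − T) − 126.
τ = M/ṁ = 88.235 s; T_ss = T_in − Q̇/(ṁ c_p) = 30.725 °C.
T(t) = T_ss + (T₀ − T_ss) e^(−t/τ). Set T = 34.4:
e^(−t/τ) = (34.4 − 30.725)/(38.4 − 30.725) = 0.47883
t = −88.235 · ln(0.47883) = 64.977 s.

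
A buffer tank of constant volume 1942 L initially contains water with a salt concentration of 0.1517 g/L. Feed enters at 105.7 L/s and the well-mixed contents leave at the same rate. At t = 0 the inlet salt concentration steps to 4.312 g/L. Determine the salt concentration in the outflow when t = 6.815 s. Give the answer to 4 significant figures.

Mass balance on the solute (V constant): V dC/dt = Q(C_in − C).
Rewrite as dC/dt + C/τ = C_in/τ, τ = V/Q = 18.3728 s.
Solution: C(t) = C_in + (C₀ − C_in) e^(−t/τ).
C(6.815) = 4.312 + (0.1517 − 4.312)·e^(−6.815/18.3728) = 4.312 + (-4.16030)·0.690092 = 1.44101 g/L.

1.441 g/L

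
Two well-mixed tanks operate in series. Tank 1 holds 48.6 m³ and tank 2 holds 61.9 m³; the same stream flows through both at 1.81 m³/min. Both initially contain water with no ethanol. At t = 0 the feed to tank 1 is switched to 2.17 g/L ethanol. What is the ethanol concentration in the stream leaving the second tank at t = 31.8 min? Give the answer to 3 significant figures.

Each tank obeys Vᵢ dCᵢ/dt = Q(Cᵢ₋₁ − Cᵢ), so τᵢ = Vᵢ/Q.
τ₁ = 48.6/1.81 = 26.851 min; τ₂ = 61.9/1.81 = 34.199 min.
Tank 1: C₁ = C_in(1 − e^(−t/τ₁)). Tank 2 (τ₁ ≠ τ₂): C₂ = C_in[1 − (τ₁ e^(−t/τ₁) − τ₂ e^(−t/τ₂))/(τ₁ − τ₂)].
At t = 31.8: e^(−t/τ₁) = 0.30595, e^(−t/τ₂) = 0.39461.
C₂ = 2.17·[1 − (26.851·0.30595 − 34.199·0.39461)/(-7.3481)] = 2.17·0.28142 = 0.61069 g/L.

0.611 g/L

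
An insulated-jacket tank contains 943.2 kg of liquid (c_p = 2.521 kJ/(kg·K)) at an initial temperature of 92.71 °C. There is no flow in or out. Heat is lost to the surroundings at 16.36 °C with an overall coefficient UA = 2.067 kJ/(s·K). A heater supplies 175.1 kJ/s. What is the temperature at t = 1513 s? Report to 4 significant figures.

Energy balance: M c_p dT/dt = −UA(T − T_amb) + Q̇.
dT/dt = (T_ss − T)/τ with T_ss = T_amb + Q̇/UA = 16.36 + 175.1/2.067 = 101.072 °C, τ = M c_p/UA = 943.2·2.521/2.067 = 1150.37 s.
T approaches T_ss exponentially: T(t) = T_ss + (T₀ − T_ss) e^(−t/τ).
T(1513) = 101.072 + (-8.36214)·0.268412 = 98.8276 °C.

98.83 °C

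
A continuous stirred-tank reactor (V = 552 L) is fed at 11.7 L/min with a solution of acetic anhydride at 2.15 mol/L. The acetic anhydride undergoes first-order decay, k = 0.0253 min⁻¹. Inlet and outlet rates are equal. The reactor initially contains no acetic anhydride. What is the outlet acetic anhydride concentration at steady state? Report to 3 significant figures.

Accumulation = in − out − consumed: V dC/dt = Q C_in − Q C − k V C.
Steady state (dC/dt = 0): C_ss = Q C_in/(Q + kV) = C_in/(1 + kV/Q).
C_ss = 11.7·2.15/(11.7 + 0.0253·552) = 25.155/25.666 = 0.98011 mol/L.

0.980 mol/L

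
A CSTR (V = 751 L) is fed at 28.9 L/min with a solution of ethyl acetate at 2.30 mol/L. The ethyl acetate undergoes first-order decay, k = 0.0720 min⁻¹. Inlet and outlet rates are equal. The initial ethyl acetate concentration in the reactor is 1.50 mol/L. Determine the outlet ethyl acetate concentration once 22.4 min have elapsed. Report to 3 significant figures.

0.860 mol/L

Species balance: V dC/dt = Q C_in − Q C − k V C.
dC/dt = (Q/V) C_in − (Q/V + k) C; effective rate a = Q/V + k = 0.038482 + 0.0720 = 0.11048 min⁻¹.
C_ss = Q C_in/(Q + kV) = 0.80111 mol/L; C(t) = C_ss + (C₀ − C_ss) e^(−a t).
C(22.4) = 0.80111 + (0.69889)·e^(−0.11048·22.4) = 0.80111 + (0.69889)·0.084180 = 0.85995 mol/L.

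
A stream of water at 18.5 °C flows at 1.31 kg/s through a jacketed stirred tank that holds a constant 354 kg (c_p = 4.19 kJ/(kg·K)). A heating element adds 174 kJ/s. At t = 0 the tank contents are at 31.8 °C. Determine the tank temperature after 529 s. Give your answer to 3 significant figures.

Energy balance: M c_p dT/dt = ṁ c_p (T_in − T) + 174.
Rearrange: dT/dt = (T_ss − T)/τ with τ = M/ṁ = 270.23 s and T_ss = T_in + Q̇/(ṁ c_p) = 50.200 °C.
Solution: T(t) = T_ss + (T₀ − T_ss) e^(−t/τ).
T(529) = 50.200 + (-18.400)·e^(−529/270.23) = 50.200 + (-18.400)·0.14120 = 47.602 °C.

47.6 °C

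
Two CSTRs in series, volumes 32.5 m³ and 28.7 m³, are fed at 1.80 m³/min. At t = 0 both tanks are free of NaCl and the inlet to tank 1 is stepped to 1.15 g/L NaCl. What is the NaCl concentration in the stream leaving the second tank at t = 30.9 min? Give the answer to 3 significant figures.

Time constants: τᵢ = Vᵢ/Q for each well-mixed tank.
τ₁ = 32.5/1.80 = 18.056 min; τ₂ = 28.7/1.80 = 15.944 min.
Tank 1: C₁ = C_in(1 − e^(−t/τ₁)). Tank 2 (τ₁ ≠ τ₂): C₂ = C_in[1 − (τ₁ e^(−t/τ₁) − τ₂ e^(−t/τ₂))/(τ₁ − τ₂)].
At t = 30.9: e^(−t/τ₁) = 0.18062, e^(−t/τ₂) = 0.14399.
C₂ = 1.15·[1 − (18.056·0.18062 − 15.944·0.14399)/(2.1111)] = 1.15·0.54280 = 0.62422 g/L.

0.624 g/L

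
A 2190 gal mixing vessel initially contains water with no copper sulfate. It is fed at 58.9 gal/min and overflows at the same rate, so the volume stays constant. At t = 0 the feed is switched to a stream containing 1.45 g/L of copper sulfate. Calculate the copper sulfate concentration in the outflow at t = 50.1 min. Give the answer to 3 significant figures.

1.07 g/L

Transient balance on the dissolved component: V dC/dt = Q(C_in − C).
Time constant τ = V/Q = 2190/58.9 = 37.182 min.
Solution: C(t) = C_in + (C₀ − C_in) e^(−t/τ).
C(50.1) = 1.45 + (0 − 1.45)·e^(−50.1/37.182) = 1.45 + (-1.4500)·0.25991 = 1.0731 g/L.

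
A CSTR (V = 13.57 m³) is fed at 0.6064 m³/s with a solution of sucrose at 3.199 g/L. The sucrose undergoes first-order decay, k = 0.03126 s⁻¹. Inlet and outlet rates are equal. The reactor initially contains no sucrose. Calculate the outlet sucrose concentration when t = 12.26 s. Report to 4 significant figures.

V dC/dt = Q(C_in − C) − k V C.
This is linear with rate a = Q/V + k = 0.0759468 s⁻¹.
C_ss = Q C_in/(Q + kV) = 1.88228 g/L; C(t) = C_ss + (C₀ − C_ss) e^(−a t).
C(12.26) = 1.88228 + (-1.88228)·e^(−0.0759468·12.26) = 1.88228 + (-1.88228)·0.394117 = 1.14044 g/L.

1.140 g/L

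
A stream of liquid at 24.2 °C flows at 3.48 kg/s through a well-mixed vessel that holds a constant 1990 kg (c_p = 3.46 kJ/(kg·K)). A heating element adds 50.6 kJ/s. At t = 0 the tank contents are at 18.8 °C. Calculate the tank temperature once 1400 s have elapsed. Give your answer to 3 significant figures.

First-law balance (no shaft work): M c_p dT/dt = ṁ c_p (T_in − T) + 50.6.
τ = M/ṁ = 571.84 s; T_ss = T_in + Q̇/(ṁ c_p) = 24.2 + 50.6/(3.48·3.46) = 28.402 °C.
Solution: T(t) = T_ss + (T₀ − T_ss) e^(−t/τ).
T(1400) = 28.402 + (-9.6024)·e^(−1400/571.84) = 28.402 + (-9.6024)·0.086445 = 27.572 °C.

27.6 °C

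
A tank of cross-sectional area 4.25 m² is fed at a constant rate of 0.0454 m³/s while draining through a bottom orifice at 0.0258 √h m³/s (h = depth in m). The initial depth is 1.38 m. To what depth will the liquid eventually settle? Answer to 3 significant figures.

3.10 m

A dh/dt = Q_in − 0.0258 √h. Steady state requires inflow = outflow:
Q_in = 0.0258 √h_ss ⇒ √h_ss = 0.0454/0.0258 = 1.7597.
h_ss = 1.7597² = 3.0965 m. (Since h₀ = 1.38 m < h_ss, the level will rise toward this value.)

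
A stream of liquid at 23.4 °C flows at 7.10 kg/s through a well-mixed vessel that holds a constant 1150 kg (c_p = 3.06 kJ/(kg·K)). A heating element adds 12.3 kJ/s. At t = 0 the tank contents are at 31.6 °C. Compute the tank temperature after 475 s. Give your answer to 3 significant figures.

24.4 °C

Unsteady energy balance on the tank contents: M c_p dT/dt = ṁ c_p (T_in − T) + 12.3.
Rearrange: dT/dt = (T_ss − T)/τ with τ = M/ṁ = 161.97 s and T_ss = T_in + Q̇/(ṁ c_p) = 23.966 °C.
Integrating: T(t) = T_ss + (T₀ − T_ss) e^(−t/τ).
T(475) = 23.966 + (7.6339)·e^(−475/161.97) = 23.966 + (7.6339)·0.053258 = 24.373 °C.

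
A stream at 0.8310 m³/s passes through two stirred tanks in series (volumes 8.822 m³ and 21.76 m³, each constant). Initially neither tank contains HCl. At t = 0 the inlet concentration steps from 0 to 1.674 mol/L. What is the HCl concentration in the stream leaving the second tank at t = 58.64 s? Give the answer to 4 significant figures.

1.379 mol/L

Each tank obeys Vᵢ dCᵢ/dt = Q(Cᵢ₋₁ − Cᵢ), so τᵢ = Vᵢ/Q.
τ₁ = 8.822/0.8310 = 10.6161 s; τ₂ = 21.76/0.8310 = 26.1853 s.
Solving the cascade with C₁(0)=C₂(0)=0 gives C₂(t) = C_in[1 − (τ₁ e^(−t/τ₁) − τ₂ e^(−t/τ₂))/(τ₁ − τ₂)].
At t = 58.64: e^(−t/τ₁) = 0.00399116, e^(−t/τ₂) = 0.106520.
C₂ = 1.674·[1 − (10.6161·0.00399116 − 26.1853·0.106520)/(-15.5692)] = 1.674·0.823569 = 1.37865 mol/L.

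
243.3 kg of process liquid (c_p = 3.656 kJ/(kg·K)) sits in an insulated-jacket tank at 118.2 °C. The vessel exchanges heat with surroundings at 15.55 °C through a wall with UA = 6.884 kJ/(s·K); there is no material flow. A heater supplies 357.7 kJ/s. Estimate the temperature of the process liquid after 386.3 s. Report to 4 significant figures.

Lumped-capacitance energy balance: M c_p dT/dt = UA(T_amb − T) + Q̇.
dT/dt = (T_ss − T)/τ with T_ss = T_amb + Q̇/UA = 15.55 + 357.7/6.884 = 67.5111 °C, τ = M c_p/UA = 243.3·3.656/6.884 = 129.213 s.
This is linear first-order; T(t) = T_ss + (T₀ − T_ss) e^(−t/τ).
T(386.3) = 67.5111 + (50.6889)·0.0503061 = 70.0610 °C.

70.06 °C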